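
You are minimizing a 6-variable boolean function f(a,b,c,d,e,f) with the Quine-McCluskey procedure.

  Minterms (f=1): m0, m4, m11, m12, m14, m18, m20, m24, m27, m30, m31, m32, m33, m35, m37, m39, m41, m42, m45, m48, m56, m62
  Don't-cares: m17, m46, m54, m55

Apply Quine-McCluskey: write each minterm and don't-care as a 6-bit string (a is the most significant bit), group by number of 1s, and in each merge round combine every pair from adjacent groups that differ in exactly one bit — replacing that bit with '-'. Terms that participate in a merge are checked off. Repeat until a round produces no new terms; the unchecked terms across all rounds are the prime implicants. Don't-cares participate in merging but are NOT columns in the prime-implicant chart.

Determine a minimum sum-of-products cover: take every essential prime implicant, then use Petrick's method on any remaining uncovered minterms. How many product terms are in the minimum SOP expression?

12

size-2^0 implicants → 000000(✓)  000100(✓)  001011(✓)  001100(✓)  001110(✓)  010001  010010  010100(✓)  011000(✓)  011011(✓)  011110(✓)  011111(✓)  100000(✓)  100001(✓)  100011(✓)  100101(✓)  100111(✓)  101001(✓)  101010(✓)  101101(✓)  101110(✓)  110000(✓)  110110(✓)  110111(✓)  111000(✓)  111110(✓)
size-2^1 implicants → -00000  -01110(✓)  -11000  -11110(✓)  0-0100  0-1011  0-1110(✓)  00-100  000-00  0011-0  011-11  01111-  1-0000  1-0111  1-1110(✓)  10-001(✓)  10-101(✓)  100-01(✓)  100-11(✓)  1000-1(✓)  10000-  1001-1(✓)  101-01(✓)  101-10  11-000  11-110  11011-
size-2^2 implicants → --1110  10--01  100--1
Unchecked terms (primes): --1110, -00000, -11000, 0-0100, 0-1011, 00-100, 000-00, 0011-0, 010001, 010010, 011-11, 01111-, 1-0000, 1-0111, 10--01, 100--1, 10000-, 101-10, 11-000, 11-110, 11011-
Minterm coverage:
  m0 ⊆ -00000,000-00
  m4 ⊆ 0-0100,00-100,000-00
  m11 ⊆ 0-1011 [E]
  m12 ⊆ 00-100,0011-0
  m14 ⊆ --1110,0011-0
  m18 ⊆ 010010 [E]
  m20 ⊆ 0-0100 [E]
  m24 ⊆ -11000 [E]
  m27 ⊆ 0-1011,011-11
  m30 ⊆ --1110,01111-
  m31 ⊆ 011-11,01111-
  m32 ⊆ -00000,1-0000,10000-
  m33 ⊆ 10--01,100--1,10000-
  m35 ⊆ 100--1 [E]
  m37 ⊆ 10--01,100--1
  m39 ⊆ 1-0111,100--1
  m41 ⊆ 10--01 [E]
  m42 ⊆ 101-10 [E]
  m45 ⊆ 10--01 [E]
  m48 ⊆ 1-0000,11-000
  m56 ⊆ -11000,11-000
  m62 ⊆ --1110,11-110
E = {-11000, 0-0100, 0-1011, 010010, 10--01, 100--1, 101-10}
Petrick residual → --1110, -00000, 00-100, 011-11, 1-0000
Cover = cdef' + b'c'd'e'f' + bcd'e'f' + a'c'de'f' + a'cd'ef + a'b'de'f' + a'bc'd'ef' + a'bcef + ac'd'e'f' + ab'e'f + ab'c'f + ab'cef'  |cover|=12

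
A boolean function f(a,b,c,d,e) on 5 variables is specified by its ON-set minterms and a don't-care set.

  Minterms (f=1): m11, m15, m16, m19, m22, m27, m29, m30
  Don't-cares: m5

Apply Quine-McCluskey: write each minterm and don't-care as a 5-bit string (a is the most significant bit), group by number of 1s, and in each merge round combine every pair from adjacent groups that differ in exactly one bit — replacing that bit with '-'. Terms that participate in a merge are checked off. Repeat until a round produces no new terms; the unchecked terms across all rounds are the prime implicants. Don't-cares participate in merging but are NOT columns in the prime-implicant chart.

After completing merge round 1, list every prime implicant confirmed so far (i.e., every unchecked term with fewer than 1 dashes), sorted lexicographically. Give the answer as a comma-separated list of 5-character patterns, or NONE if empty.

00101, 10000, 11101

[col 0] 00101, 01011*, 01111*, 10000, 10011*, 10110*, 11011*, 11101, 11110*
[col 1] -1011, 01-11, 1-011, 1-110
Prime implicants: -1011, 00101, 01-11, 1-011, 1-110, 10000, 11101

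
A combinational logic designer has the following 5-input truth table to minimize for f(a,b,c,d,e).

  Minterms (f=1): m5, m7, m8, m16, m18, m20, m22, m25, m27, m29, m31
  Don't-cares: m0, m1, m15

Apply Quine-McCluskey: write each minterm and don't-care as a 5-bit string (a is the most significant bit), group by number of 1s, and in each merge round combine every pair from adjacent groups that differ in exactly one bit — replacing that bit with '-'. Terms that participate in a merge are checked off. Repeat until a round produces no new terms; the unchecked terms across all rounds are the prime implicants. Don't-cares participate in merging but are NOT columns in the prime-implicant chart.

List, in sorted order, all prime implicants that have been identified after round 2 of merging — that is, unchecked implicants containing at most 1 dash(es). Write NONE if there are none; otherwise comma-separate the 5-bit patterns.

-0000, -1111, 0-000, 0-111, 00-01, 0000-, 001-1

Round 0: 00000✓ 00001✓ 00101✓ 00111✓ 01000✓ 01111✓ 10000✓ 10010✓ 10100✓ 10110✓ 11001✓ 11011✓ 11101✓ 11111✓
Round 1: -0000 -1111 0-000 0-111 00-01 0000- 001-1 10-00✓ 10-10✓ 100-0✓ 101-0✓ 11-01✓ 11-11✓ 110-1✓ 111-1✓
Round 2: 10--0 11--1
PIs = {-0000, -1111, 0-000, 0-111, 00-01, 0000-, 001-1, 10--0, 11--1}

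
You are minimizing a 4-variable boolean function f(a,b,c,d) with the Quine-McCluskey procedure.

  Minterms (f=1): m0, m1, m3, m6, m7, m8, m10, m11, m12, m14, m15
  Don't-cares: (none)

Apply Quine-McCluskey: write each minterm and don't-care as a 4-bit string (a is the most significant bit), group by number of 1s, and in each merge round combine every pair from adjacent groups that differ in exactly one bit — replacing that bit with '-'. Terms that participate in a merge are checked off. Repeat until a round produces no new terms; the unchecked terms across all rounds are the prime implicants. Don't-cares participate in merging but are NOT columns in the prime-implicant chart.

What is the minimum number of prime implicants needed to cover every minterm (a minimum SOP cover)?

size-2^0 implicants → 0000(✓)  0001(✓)  0011(✓)  0110(✓)  0111(✓)  1000(✓)  1010(✓)  1011(✓)  1100(✓)  1110(✓)  1111(✓)
size-2^1 implicants → -000  -011(✓)  -110(✓)  -111(✓)  0-11(✓)  00-1  000-  011-(✓)  1-00(✓)  1-10(✓)  1-11(✓)  10-0(✓)  101-(✓)  11-0(✓)  111-(✓)
size-2^2 implicants → --11  -11-  1--0  1-1-
Unchecked terms (primes): --11, -000, -11-, 00-1, 000-, 1--0, 1-1-
Minterm coverage:
  m0 ⊆ -000,000-
  m1 ⊆ 00-1,000-
  m3 ⊆ --11,00-1
  m6 ⊆ -11- [E]
  m7 ⊆ --11,-11-
  m8 ⊆ -000,1--0
  m10 ⊆ 1--0,1-1-
  m11 ⊆ --11,1-1-
  m12 ⊆ 1--0 [E]
  m14 ⊆ -11-,1--0,1-1-
  m15 ⊆ --11,-11-,1-1-
E = {-11-, 1--0}
Petrick residual → --11, 000-
Cover = cd + bc + a'b'c' + ad'  |cover|=4

4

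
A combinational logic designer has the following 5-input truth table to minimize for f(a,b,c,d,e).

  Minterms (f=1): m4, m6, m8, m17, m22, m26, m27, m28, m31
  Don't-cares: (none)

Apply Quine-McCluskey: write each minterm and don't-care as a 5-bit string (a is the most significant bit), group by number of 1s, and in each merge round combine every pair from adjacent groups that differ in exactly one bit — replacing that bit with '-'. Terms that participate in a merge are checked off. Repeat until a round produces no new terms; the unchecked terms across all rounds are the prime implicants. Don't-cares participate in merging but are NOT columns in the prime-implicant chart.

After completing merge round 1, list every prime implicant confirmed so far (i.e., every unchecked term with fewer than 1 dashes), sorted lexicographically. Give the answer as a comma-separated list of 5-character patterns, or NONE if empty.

01000, 10001, 11100

size-2^0 implicants → 00100(✓)  00110(✓)  01000  10001  10110(✓)  11010(✓)  11011(✓)  11100  11111(✓)
size-2^1 implicants → -0110  001-0  11-11  1101-
Unchecked terms (primes): -0110, 001-0, 01000, 10001, 11-11, 1101-, 11100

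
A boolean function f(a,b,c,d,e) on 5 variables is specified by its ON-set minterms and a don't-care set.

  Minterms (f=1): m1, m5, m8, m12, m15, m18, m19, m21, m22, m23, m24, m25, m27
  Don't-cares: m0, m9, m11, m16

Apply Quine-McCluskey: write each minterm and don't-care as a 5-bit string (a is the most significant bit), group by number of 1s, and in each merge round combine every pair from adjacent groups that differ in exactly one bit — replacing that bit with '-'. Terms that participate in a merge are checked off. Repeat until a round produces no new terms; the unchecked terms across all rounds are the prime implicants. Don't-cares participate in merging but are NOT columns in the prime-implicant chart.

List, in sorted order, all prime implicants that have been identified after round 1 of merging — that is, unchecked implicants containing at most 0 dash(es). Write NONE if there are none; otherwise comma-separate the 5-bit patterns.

NONE

Round 0: 00000✓ 00001✓ 00101✓ 01000✓ 01001✓ 01011✓ 01100✓ 01111✓ 10000✓ 10010✓ 10011✓ 10101✓ 10110✓ 10111✓ 11000✓ 11001✓ 11011✓
Round 1: -0000✓ -0101 -1000✓ -1001✓ -1011✓ 0-000✓ 0-001✓ 00-01 0000-✓ 01-00 01-11 010-1✓ 0100-✓ 1-000✓ 1-011 10-10✓ 10-11✓ 100-0 1001-✓ 101-1 1011-✓ 110-1✓ 1100-✓
Round 2: --000 -10-1 -100- 0-00- 10-1-
PIs = {--000, -0101, -10-1, -100-, 0-00-, 00-01, 01-00, 01-11, 1-011, 10-1-, 100-0, 101-1}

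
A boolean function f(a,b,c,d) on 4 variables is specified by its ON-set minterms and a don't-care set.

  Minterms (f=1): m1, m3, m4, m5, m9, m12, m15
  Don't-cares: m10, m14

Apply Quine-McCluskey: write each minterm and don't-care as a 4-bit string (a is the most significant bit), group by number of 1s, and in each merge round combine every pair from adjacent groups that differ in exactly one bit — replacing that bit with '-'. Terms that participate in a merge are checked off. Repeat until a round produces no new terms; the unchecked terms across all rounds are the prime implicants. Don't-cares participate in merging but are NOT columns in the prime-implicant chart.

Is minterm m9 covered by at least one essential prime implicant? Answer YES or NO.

YES

Round 0: 0001✓ 0011✓ 0100✓ 0101✓ 1001✓ 1010✓ 1100✓ 1110✓ 1111✓
Round 1: -001 -100 0-01 00-1 010- 1-10 11-0 111-
PIs = {-001, -100, 0-01, 00-1, 010-, 1-10, 11-0, 111-}
Coverage chart:
  m1: -001,0-01,00-1
  m3: 00-1 ←essential
  m4: -100,010-
  m5: 0-01,010-
  m9: -001 ←essential
  m12: -100,11-0
  m15: 111- ←essential
Essential: -001, 00-1, 111-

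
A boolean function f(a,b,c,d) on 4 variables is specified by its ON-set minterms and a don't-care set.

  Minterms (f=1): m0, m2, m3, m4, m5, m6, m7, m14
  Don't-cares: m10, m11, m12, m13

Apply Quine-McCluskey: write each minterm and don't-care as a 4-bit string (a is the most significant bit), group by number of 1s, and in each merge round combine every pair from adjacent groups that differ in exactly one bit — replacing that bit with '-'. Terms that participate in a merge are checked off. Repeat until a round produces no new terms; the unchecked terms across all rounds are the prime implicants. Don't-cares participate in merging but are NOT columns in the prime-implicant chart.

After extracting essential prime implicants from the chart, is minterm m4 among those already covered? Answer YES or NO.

Round 0: 0000✓ 0010✓ 0011✓ 0100✓ 0101✓ 0110✓ 0111✓ 1010✓ 1011✓ 1100✓ 1101✓ 1110✓
Round 1: -010✓ -011✓ -100✓ -101✓ -110✓ 0-00✓ 0-10✓ 0-11✓ 00-0✓ 001-✓ 01-0✓ 01-1✓ 010-✓ 011-✓ 1-10✓ 101-✓ 11-0✓ 110-✓
Round 2: --10 -01- -1-0 -10- 0--0 0-1- 01--
PIs = {--10, -01-, -1-0, -10-, 0--0, 0-1-, 01--}
Coverage chart:
  m0: 0--0 ←essential
  m2: --10,-01-,0--0,0-1-
  m3: -01-,0-1-
  m4: -1-0,-10-,0--0,01--
  m5: -10-,01--
  m6: --10,-1-0,0--0,0-1-,01--
  m7: 0-1-,01--
  m14: --10,-1-0
Essential: 0--0

YES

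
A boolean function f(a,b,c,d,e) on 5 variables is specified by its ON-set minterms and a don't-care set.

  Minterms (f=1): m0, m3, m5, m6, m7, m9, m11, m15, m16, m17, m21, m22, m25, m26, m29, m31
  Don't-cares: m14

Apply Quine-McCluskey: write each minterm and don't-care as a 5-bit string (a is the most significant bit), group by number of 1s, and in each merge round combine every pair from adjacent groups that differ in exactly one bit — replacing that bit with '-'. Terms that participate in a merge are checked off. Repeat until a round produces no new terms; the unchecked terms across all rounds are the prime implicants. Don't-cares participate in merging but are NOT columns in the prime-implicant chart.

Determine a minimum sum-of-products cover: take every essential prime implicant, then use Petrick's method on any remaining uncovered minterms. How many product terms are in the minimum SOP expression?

[col 0] 00000*, 00011*, 00101*, 00110*, 00111*, 01001*, 01011*, 01110*, 01111*, 10000*, 10001*, 10101*, 10110*, 11001*, 11010, 11101*, 11111*
[col 1] -0000, -0101, -0110, -1001, -1111, 0-011*, 0-110*, 0-111*, 00-11*, 001-1, 0011-*, 01-11*, 010-1, 0111-*, 1-001*, 1-101*, 10-01*, 1000-, 11-01*, 111-1
[col 2] 0--11, 0-11-, 1--01
Prime implicants: -0000, -0101, -0110, -1001, -1111, 0--11, 0-11-, 001-1, 010-1, 1--01, 1000-, 11010, 111-1
PI chart (minterm → PIs covering it):
  0 | -0000  (sole → essential)
  3 | 0--11  (sole → essential)
  5 | -0101,001-1
  6 | -0110,0-11-
  7 | 0--11,0-11-,001-1
  9 | -1001,010-1
  11 | 0--11,010-1
  15 | -1111,0--11,0-11-
  16 | -0000,1000-
  17 | 1--01,1000-
  21 | -0101,1--01
  22 | -0110  (sole → essential)
  25 | -1001,1--01
  26 | 11010  (sole → essential)
  29 | 1--01,111-1
  31 | -1111,111-1
Essential prime implicants: -0000, -0110, 0--11, 11010
Petrick residual → -0101, -1001, -1111, 1--01
Minimum SOP uses 8 PIs: b'c'd'e' + b'cd'e + b'cde' + bc'd'e + bcde + a'de + ad'e + abc'de'

8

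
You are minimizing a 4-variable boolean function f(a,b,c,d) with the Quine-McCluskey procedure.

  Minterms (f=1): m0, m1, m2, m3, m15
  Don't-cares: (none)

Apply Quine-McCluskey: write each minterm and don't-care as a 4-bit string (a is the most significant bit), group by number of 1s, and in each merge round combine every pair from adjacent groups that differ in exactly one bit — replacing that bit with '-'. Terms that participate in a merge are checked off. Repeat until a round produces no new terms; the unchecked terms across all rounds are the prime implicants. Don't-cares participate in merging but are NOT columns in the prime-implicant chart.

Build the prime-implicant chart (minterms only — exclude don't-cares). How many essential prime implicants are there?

size-2^0 implicants → 0000(✓)  0001(✓)  0010(✓)  0011(✓)  1111
size-2^1 implicants → 00-0(✓)  00-1(✓)  000-(✓)  001-(✓)
size-2^2 implicants → 00--
Unchecked terms (primes): 00--, 1111
Minterm coverage:
  m0 ⊆ 00-- [E]
  m1 ⊆ 00-- [E]
  m2 ⊆ 00-- [E]
  m3 ⊆ 00-- [E]
  m15 ⊆ 1111 [E]
E = {00--, 1111}

2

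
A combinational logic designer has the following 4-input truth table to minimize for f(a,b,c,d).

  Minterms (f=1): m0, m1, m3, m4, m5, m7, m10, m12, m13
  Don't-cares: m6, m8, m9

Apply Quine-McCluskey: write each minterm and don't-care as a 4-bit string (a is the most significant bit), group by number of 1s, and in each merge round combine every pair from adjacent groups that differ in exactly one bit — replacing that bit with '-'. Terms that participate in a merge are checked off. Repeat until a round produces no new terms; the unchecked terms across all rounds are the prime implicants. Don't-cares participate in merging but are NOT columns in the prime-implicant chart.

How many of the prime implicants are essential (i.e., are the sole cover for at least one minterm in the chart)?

3

size-2^0 implicants → 0000(✓)  0001(✓)  0011(✓)  0100(✓)  0101(✓)  0110(✓)  0111(✓)  1000(✓)  1001(✓)  1010(✓)  1100(✓)  1101(✓)
size-2^1 implicants → -000(✓)  -001(✓)  -100(✓)  -101(✓)  0-00(✓)  0-01(✓)  0-11(✓)  00-1(✓)  000-(✓)  01-0(✓)  01-1(✓)  010-(✓)  011-(✓)  1-00(✓)  1-01(✓)  10-0  100-(✓)  110-(✓)
size-2^2 implicants → --00(✓)  --01(✓)  -00-(✓)  -10-(✓)  0--1  0-0-(✓)  01--  1-0-(✓)
size-2^3 implicants → --0-
Unchecked terms (primes): --0-, 0--1, 01--, 10-0
Minterm coverage:
  m0 ⊆ --0- [E]
  m1 ⊆ --0-,0--1
  m3 ⊆ 0--1 [E]
  m4 ⊆ --0-,01--
  m5 ⊆ --0-,0--1,01--
  m7 ⊆ 0--1,01--
  m10 ⊆ 10-0 [E]
  m12 ⊆ --0- [E]
  m13 ⊆ --0- [E]
E = {--0-, 0--1, 10-0}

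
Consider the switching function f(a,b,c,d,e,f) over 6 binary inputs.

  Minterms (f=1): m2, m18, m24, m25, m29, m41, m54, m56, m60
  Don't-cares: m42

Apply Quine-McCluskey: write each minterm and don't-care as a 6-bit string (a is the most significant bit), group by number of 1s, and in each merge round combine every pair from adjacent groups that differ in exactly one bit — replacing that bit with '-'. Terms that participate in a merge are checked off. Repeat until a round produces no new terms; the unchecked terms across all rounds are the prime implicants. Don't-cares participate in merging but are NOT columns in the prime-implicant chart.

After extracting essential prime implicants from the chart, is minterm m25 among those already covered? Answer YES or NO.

Round 0: 000010✓ 010010✓ 011000✓ 011001✓ 011101✓ 101001 101010 110110 111000✓ 111100✓
Round 1: -11000 0-0010 011-01 01100- 111-00
PIs = {-11000, 0-0010, 011-01, 01100-, 101001, 101010, 110110, 111-00}
Coverage chart:
  m2: 0-0010 ←essential
  m18: 0-0010 ←essential
  m24: -11000,01100-
  m25: 011-01,01100-
  m29: 011-01 ←essential
  m41: 101001 ←essential
  m54: 110110 ←essential
  m56: -11000,111-00
  m60: 111-00 ←essential
Essential: 0-0010, 011-01, 101001, 110110, 111-00

YES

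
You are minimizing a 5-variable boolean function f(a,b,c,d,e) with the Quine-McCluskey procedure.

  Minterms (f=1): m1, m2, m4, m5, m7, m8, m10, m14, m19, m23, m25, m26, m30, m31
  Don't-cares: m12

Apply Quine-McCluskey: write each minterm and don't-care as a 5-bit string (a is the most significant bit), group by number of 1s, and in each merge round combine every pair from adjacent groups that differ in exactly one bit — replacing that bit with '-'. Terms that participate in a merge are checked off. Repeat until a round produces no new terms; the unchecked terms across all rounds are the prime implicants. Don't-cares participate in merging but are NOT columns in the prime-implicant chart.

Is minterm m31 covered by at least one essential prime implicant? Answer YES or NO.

Round 0: 00001✓ 00010✓ 00100✓ 00101✓ 00111✓ 01000✓ 01010✓ 01100✓ 01110✓ 10011✓ 10111✓ 11001 11010✓ 11110✓ 11111✓
Round 1: -0111 -1010✓ -1110✓ 0-010 0-100 00-01 001-1 0010- 01-00✓ 01-10✓ 010-0✓ 011-0✓ 1-111 10-11 11-10✓ 1111-
Round 2: -1-10 01--0
PIs = {-0111, -1-10, 0-010, 0-100, 00-01, 001-1, 0010-, 01--0, 1-111, 10-11, 11001, 1111-}
Coverage chart:
  m1: 00-01 ←essential
  m2: 0-010 ←essential
  m4: 0-100,0010-
  m5: 00-01,001-1,0010-
  m7: -0111,001-1
  m8: 01--0 ←essential
  m10: -1-10,0-010,01--0
  m14: -1-10,01--0
  m19: 10-11 ←essential
  m23: -0111,1-111,10-11
  m25: 11001 ←essential
  m26: -1-10 ←essential
  m30: -1-10,1111-
  m31: 1-111,1111-
Essential: -1-10, 0-010, 00-01, 01--0, 10-11, 11001

NO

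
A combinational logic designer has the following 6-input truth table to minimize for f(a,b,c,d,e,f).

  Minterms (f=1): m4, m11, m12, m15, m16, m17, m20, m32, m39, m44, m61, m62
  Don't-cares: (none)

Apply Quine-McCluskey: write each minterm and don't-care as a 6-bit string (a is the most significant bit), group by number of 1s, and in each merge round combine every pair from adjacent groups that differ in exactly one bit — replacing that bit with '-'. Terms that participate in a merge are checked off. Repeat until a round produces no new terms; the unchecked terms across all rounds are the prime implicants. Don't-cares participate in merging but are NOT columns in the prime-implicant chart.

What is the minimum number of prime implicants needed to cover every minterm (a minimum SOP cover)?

Round 0: 000100✓ 001011✓ 001100✓ 001111✓ 010000✓ 010001✓ 010100✓ 100000 100111 101100✓ 111101 111110
Round 1: -01100 0-0100 00-100 001-11 010-00 01000-
PIs = {-01100, 0-0100, 00-100, 001-11, 010-00, 01000-, 100000, 100111, 111101, 111110}
Coverage chart:
  m4: 0-0100,00-100
  m11: 001-11 ←essential
  m12: -01100,00-100
  m15: 001-11 ←essential
  m16: 010-00,01000-
  m17: 01000- ←essential
  m20: 0-0100,010-00
  m32: 100000 ←essential
  m39: 100111 ←essential
  m44: -01100 ←essential
  m61: 111101 ←essential
  m62: 111110 ←essential
Essential: -01100, 001-11, 01000-, 100000, 100111, 111101, 111110
Petrick residual → 0-0100
Min cover (8 terms): b'cde'f' + a'c'de'f' + a'b'cef + a'bc'd'e' + ab'c'd'e'f' + ab'c'def + abcde'f + abcdef'

8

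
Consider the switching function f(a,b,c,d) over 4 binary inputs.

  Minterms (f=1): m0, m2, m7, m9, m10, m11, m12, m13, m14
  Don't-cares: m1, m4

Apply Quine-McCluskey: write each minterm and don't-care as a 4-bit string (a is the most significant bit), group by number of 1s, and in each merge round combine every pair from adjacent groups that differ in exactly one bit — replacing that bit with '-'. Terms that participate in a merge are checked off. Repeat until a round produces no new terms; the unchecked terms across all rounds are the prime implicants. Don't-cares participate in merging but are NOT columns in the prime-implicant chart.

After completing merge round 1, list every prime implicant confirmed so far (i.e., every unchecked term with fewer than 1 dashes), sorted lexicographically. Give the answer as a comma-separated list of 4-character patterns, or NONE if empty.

0111

[col 0] 0000*, 0001*, 0010*, 0100*, 0111, 1001*, 1010*, 1011*, 1100*, 1101*, 1110*
[col 1] -001, -010, -100, 0-00, 00-0, 000-, 1-01, 1-10, 10-1, 101-, 11-0, 110-
Prime implicants: -001, -010, -100, 0-00, 00-0, 000-, 0111, 1-01, 1-10, 10-1, 101-, 11-0, 110-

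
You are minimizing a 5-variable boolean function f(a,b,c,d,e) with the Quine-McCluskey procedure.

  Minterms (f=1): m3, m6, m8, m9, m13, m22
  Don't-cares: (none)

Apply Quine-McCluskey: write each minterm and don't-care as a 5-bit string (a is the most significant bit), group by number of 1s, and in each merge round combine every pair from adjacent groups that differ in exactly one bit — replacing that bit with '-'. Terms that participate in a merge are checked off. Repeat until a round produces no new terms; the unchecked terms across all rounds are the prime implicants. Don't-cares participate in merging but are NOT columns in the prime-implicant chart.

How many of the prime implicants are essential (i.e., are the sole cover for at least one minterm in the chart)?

4

Round 0: 00011 00110✓ 01000✓ 01001✓ 01101✓ 10110✓
Round 1: -0110 01-01 0100-
PIs = {-0110, 00011, 01-01, 0100-}
Coverage chart:
  m3: 00011 ←essential
  m6: -0110 ←essential
  m8: 0100- ←essential
  m9: 01-01,0100-
  m13: 01-01 ←essential
  m22: -0110 ←essential
Essential: -0110, 00011, 01-01, 0100-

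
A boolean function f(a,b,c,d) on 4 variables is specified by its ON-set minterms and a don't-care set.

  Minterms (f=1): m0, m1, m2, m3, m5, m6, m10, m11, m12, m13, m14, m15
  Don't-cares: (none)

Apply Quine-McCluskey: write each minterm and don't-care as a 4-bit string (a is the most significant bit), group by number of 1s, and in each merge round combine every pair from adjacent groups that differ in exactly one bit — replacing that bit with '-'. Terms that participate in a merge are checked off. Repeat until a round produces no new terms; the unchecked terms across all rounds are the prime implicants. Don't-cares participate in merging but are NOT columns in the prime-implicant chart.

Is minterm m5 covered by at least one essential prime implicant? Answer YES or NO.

NO

Round 0: 0000✓ 0001✓ 0010✓ 0011✓ 0101✓ 0110✓ 1010✓ 1011✓ 1100✓ 1101✓ 1110✓ 1111✓
Round 1: -010✓ -011✓ -101 -110✓ 0-01 0-10✓ 00-0✓ 00-1✓ 000-✓ 001-✓ 1-10✓ 1-11✓ 101-✓ 11-0✓ 11-1✓ 110-✓ 111-✓
Round 2: --10 -01- 00-- 1-1- 11--
PIs = {--10, -01-, -101, 0-01, 00--, 1-1-, 11--}
Coverage chart:
  m0: 00-- ←essential
  m1: 0-01,00--
  m2: --10,-01-,00--
  m3: -01-,00--
  m5: -101,0-01
  m6: --10 ←essential
  m10: --10,-01-,1-1-
  m11: -01-,1-1-
  m12: 11-- ←essential
  m13: -101,11--
  m14: --10,1-1-,11--
  m15: 1-1-,11--
Essential: --10, 00--, 11--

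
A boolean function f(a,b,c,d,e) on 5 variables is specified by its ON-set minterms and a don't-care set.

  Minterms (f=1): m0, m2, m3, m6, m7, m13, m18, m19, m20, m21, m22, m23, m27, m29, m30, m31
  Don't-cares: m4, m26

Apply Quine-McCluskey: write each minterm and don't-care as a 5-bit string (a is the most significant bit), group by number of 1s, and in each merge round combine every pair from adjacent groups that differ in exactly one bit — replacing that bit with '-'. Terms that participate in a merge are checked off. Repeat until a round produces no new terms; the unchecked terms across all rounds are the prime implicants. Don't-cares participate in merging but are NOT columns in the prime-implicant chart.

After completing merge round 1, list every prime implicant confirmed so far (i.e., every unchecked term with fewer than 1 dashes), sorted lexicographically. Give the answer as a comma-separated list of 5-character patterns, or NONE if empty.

NONE

size-2^0 implicants → 00000(✓)  00010(✓)  00011(✓)  00100(✓)  00110(✓)  00111(✓)  01101(✓)  10010(✓)  10011(✓)  10100(✓)  10101(✓)  10110(✓)  10111(✓)  11010(✓)  11011(✓)  11101(✓)  11110(✓)  11111(✓)
size-2^1 implicants → -0010(✓)  -0011(✓)  -0100(✓)  -0110(✓)  -0111(✓)  -1101  00-00(✓)  00-10(✓)  00-11(✓)  000-0(✓)  0001-(✓)  001-0(✓)  0011-(✓)  1-010(✓)  1-011(✓)  1-101(✓)  1-110(✓)  1-111(✓)  10-10(✓)  10-11(✓)  1001-(✓)  101-0(✓)  101-1(✓)  1010-(✓)  1011-(✓)  11-10(✓)  11-11(✓)  1101-(✓)  111-1(✓)  1111-(✓)
size-2^2 implicants → -0-10(✓)  -0-11(✓)  -001-(✓)  -01-0  -011-(✓)  00--0  00-1-(✓)  1--10(✓)  1--11(✓)  1-01-(✓)  1-1-1  1-11-(✓)  10-1-(✓)  101--  11-1-(✓)
size-2^3 implicants → -0-1-  1--1-
Unchecked terms (primes): -0-1-, -01-0, -1101, 00--0, 1--1-, 1-1-1, 101--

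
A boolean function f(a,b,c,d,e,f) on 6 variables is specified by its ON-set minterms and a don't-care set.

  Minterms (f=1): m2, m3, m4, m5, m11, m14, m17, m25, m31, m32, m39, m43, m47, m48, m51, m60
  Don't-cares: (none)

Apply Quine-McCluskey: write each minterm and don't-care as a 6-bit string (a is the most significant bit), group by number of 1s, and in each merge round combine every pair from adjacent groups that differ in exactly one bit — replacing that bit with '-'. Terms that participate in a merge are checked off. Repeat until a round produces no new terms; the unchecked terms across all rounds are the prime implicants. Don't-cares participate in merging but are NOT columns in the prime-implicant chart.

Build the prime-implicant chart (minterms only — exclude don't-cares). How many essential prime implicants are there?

size-2^0 implicants → 000010(✓)  000011(✓)  000100(✓)  000101(✓)  001011(✓)  001110  010001(✓)  011001(✓)  011111  100000(✓)  100111(✓)  101011(✓)  101111(✓)  110000(✓)  110011  111100
size-2^1 implicants → -01011  00-011  00001-  00010-  01-001  1-0000  10-111  101-11
Unchecked terms (primes): -01011, 00-011, 00001-, 00010-, 001110, 01-001, 011111, 1-0000, 10-111, 101-11, 110011, 111100
Minterm coverage:
  m2 ⊆ 00001- [E]
  m3 ⊆ 00-011,00001-
  m4 ⊆ 00010- [E]
  m5 ⊆ 00010- [E]
  m11 ⊆ -01011,00-011
  m14 ⊆ 001110 [E]
  m17 ⊆ 01-001 [E]
  m25 ⊆ 01-001 [E]
  m31 ⊆ 011111 [E]
  m32 ⊆ 1-0000 [E]
  m39 ⊆ 10-111 [E]
  m43 ⊆ -01011,101-11
  m47 ⊆ 10-111,101-11
  m48 ⊆ 1-0000 [E]
  m51 ⊆ 110011 [E]
  m60 ⊆ 111100 [E]
E = {00001-, 00010-, 001110, 01-001, 011111, 1-0000, 10-111, 110011, 111100}

9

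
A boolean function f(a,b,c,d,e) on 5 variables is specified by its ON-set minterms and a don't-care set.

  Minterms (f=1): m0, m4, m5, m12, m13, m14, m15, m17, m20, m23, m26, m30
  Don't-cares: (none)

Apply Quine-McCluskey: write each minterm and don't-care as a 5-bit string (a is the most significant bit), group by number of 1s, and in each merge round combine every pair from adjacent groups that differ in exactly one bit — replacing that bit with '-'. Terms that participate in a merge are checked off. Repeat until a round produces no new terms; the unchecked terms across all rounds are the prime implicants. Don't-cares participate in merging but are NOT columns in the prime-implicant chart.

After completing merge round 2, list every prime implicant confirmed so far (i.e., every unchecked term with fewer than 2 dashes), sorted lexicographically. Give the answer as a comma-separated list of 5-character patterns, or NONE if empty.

-0100, -1110, 00-00, 10001, 10111, 11-10

size-2^0 implicants → 00000(✓)  00100(✓)  00101(✓)  01100(✓)  01101(✓)  01110(✓)  01111(✓)  10001  10100(✓)  10111  11010(✓)  11110(✓)
size-2^1 implicants → -0100  -1110  0-100(✓)  0-101(✓)  00-00  0010-(✓)  011-0(✓)  011-1(✓)  0110-(✓)  0111-(✓)  11-10
size-2^2 implicants → 0-10-  011--
Unchecked terms (primes): -0100, -1110, 0-10-, 00-00, 011--, 10001, 10111, 11-10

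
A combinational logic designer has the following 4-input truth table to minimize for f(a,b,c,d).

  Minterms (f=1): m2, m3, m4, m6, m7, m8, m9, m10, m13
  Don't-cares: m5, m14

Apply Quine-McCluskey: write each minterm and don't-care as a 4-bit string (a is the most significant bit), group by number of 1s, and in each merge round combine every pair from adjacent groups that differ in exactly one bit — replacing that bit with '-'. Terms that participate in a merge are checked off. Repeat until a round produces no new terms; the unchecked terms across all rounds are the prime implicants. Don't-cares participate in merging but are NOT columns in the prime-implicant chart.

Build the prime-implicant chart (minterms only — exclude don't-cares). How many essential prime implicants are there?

2

size-2^0 implicants → 0010(✓)  0011(✓)  0100(✓)  0101(✓)  0110(✓)  0111(✓)  1000(✓)  1001(✓)  1010(✓)  1101(✓)  1110(✓)
size-2^1 implicants → -010(✓)  -101  -110(✓)  0-10(✓)  0-11(✓)  001-(✓)  01-0(✓)  01-1(✓)  010-(✓)  011-(✓)  1-01  1-10(✓)  10-0  100-
size-2^2 implicants → --10  0-1-  01--
Unchecked terms (primes): --10, -101, 0-1-, 01--, 1-01, 10-0, 100-
Minterm coverage:
  m2 ⊆ --10,0-1-
  m3 ⊆ 0-1- [E]
  m4 ⊆ 01-- [E]
  m6 ⊆ --10,0-1-,01--
  m7 ⊆ 0-1-,01--
  m8 ⊆ 10-0,100-
  m9 ⊆ 1-01,100-
  m10 ⊆ --10,10-0
  m13 ⊆ -101,1-01
E = {0-1-, 01--}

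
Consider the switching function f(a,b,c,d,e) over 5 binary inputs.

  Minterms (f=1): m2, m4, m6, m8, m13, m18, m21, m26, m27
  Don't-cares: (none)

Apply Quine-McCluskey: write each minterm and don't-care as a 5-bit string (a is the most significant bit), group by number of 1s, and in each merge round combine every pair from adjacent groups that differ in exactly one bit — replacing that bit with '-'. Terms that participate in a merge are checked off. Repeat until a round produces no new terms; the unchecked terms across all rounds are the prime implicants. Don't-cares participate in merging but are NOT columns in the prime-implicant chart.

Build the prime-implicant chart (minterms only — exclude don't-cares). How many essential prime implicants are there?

5

size-2^0 implicants → 00010(✓)  00100(✓)  00110(✓)  01000  01101  10010(✓)  10101  11010(✓)  11011(✓)
size-2^1 implicants → -0010  00-10  001-0  1-010  1101-
Unchecked terms (primes): -0010, 00-10, 001-0, 01000, 01101, 1-010, 10101, 1101-
Minterm coverage:
  m2 ⊆ -0010,00-10
  m4 ⊆ 001-0 [E]
  m6 ⊆ 00-10,001-0
  m8 ⊆ 01000 [E]
  m13 ⊆ 01101 [E]
  m18 ⊆ -0010,1-010
  m21 ⊆ 10101 [E]
  m26 ⊆ 1-010,1101-
  m27 ⊆ 1101- [E]
E = {001-0, 01000, 01101, 10101, 1101-}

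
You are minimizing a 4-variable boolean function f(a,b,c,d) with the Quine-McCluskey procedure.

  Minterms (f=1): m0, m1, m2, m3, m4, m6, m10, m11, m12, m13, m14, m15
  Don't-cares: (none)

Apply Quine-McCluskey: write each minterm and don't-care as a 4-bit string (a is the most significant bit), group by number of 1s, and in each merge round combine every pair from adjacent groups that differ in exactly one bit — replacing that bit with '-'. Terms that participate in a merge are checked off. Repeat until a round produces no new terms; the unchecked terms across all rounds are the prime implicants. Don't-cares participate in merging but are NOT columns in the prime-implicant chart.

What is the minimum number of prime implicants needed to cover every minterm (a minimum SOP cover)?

[col 0] 0000*, 0001*, 0010*, 0011*, 0100*, 0110*, 1010*, 1011*, 1100*, 1101*, 1110*, 1111*
[col 1] -010*, -011*, -100*, -110*, 0-00*, 0-10*, 00-0*, 00-1*, 000-*, 001-*, 01-0*, 1-10*, 1-11*, 101-*, 11-0*, 11-1*, 110-*, 111-*
[col 2] --10, -01-, -1-0, 0--0, 00--, 1-1-, 11--
Prime implicants: --10, -01-, -1-0, 0--0, 00--, 1-1-, 11--
PI chart (minterm → PIs covering it):
  0 | 0--0,00--
  1 | 00--  (sole → essential)
  2 | --10,-01-,0--0,00--
  3 | -01-,00--
  4 | -1-0,0--0
  6 | --10,-1-0,0--0
  10 | --10,-01-,1-1-
  11 | -01-,1-1-
  12 | -1-0,11--
  13 | 11--  (sole → essential)
  14 | --10,-1-0,1-1-,11--
  15 | 1-1-,11--
Essential prime implicants: 00--, 11--
Petrick residual → -01-, -1-0
Minimum SOP uses 4 PIs: b'c + bd' + a'b' + ab

4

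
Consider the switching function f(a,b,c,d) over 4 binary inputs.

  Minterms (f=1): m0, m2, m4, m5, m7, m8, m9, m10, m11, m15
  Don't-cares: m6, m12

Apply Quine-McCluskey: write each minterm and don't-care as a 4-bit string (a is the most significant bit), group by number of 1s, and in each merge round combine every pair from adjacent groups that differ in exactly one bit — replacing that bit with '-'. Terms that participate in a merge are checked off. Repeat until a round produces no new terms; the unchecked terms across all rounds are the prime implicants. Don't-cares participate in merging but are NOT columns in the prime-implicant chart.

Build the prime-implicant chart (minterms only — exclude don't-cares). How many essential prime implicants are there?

2

size-2^0 implicants → 0000(✓)  0010(✓)  0100(✓)  0101(✓)  0110(✓)  0111(✓)  1000(✓)  1001(✓)  1010(✓)  1011(✓)  1100(✓)  1111(✓)
size-2^1 implicants → -000(✓)  -010(✓)  -100(✓)  -111  0-00(✓)  0-10(✓)  00-0(✓)  01-0(✓)  01-1(✓)  010-(✓)  011-(✓)  1-00(✓)  1-11  10-0(✓)  10-1(✓)  100-(✓)  101-(✓)
size-2^2 implicants → --00  -0-0  0--0  01--  10--
Unchecked terms (primes): --00, -0-0, -111, 0--0, 01--, 1-11, 10--
Minterm coverage:
  m0 ⊆ --00,-0-0,0--0
  m2 ⊆ -0-0,0--0
  m4 ⊆ --00,0--0,01--
  m5 ⊆ 01-- [E]
  m7 ⊆ -111,01--
  m8 ⊆ --00,-0-0,10--
  m9 ⊆ 10-- [E]
  m10 ⊆ -0-0,10--
  m11 ⊆ 1-11,10--
  m15 ⊆ -111,1-11
E = {01--, 10--}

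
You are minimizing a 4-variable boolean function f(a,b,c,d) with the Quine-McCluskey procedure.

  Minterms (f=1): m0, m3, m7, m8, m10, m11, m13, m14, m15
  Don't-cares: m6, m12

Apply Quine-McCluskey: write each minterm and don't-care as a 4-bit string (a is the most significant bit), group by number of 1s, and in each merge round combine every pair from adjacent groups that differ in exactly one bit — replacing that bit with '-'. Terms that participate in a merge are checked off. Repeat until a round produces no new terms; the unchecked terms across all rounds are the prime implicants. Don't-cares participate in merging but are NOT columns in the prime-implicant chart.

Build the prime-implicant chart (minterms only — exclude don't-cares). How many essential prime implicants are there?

3

Round 0: 0000✓ 0011✓ 0110✓ 0111✓ 1000✓ 1010✓ 1011✓ 1100✓ 1101✓ 1110✓ 1111✓
Round 1: -000 -011✓ -110✓ -111✓ 0-11✓ 011-✓ 1-00✓ 1-10✓ 1-11✓ 10-0✓ 101-✓ 11-0✓ 11-1✓ 110-✓ 111-✓
Round 2: --11 -11- 1--0 1-1- 11--
PIs = {--11, -000, -11-, 1--0, 1-1-, 11--}
Coverage chart:
  m0: -000 ←essential
  m3: --11 ←essential
  m7: --11,-11-
  m8: -000,1--0
  m10: 1--0,1-1-
  m11: --11,1-1-
  m13: 11-- ←essential
  m14: -11-,1--0,1-1-,11--
  m15: --11,-11-,1-1-,11--
Essential: --11, -000, 11--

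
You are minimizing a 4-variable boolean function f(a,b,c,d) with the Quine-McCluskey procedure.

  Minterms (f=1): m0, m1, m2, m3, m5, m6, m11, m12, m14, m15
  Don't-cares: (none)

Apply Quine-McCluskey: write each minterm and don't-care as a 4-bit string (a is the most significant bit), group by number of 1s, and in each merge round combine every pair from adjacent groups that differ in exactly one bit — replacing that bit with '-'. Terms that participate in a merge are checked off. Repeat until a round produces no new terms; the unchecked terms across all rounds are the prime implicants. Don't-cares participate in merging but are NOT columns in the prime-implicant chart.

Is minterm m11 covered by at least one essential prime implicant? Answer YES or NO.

[col 0] 0000*, 0001*, 0010*, 0011*, 0101*, 0110*, 1011*, 1100*, 1110*, 1111*
[col 1] -011, -110, 0-01, 0-10, 00-0*, 00-1*, 000-*, 001-*, 1-11, 11-0, 111-
[col 2] 00--
Prime implicants: -011, -110, 0-01, 0-10, 00--, 1-11, 11-0, 111-
PI chart (minterm → PIs covering it):
  0 | 00--  (sole → essential)
  1 | 0-01,00--
  2 | 0-10,00--
  3 | -011,00--
  5 | 0-01  (sole → essential)
  6 | -110,0-10
  11 | -011,1-11
  12 | 11-0  (sole → essential)
  14 | -110,11-0,111-
  15 | 1-11,111-
Essential prime implicants: 0-01, 00--, 11-0

NO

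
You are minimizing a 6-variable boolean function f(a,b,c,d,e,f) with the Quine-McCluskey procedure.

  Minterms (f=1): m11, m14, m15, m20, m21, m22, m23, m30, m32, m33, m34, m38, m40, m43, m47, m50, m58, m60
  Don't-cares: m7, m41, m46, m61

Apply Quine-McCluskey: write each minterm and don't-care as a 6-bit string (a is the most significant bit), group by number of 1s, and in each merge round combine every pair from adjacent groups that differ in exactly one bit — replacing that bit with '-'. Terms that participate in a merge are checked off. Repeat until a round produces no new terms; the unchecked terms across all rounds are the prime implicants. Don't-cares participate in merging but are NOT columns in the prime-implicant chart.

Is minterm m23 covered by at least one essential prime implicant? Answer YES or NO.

YES

size-2^0 implicants → 000111(✓)  001011(✓)  001110(✓)  001111(✓)  010100(✓)  010101(✓)  010110(✓)  010111(✓)  011110(✓)  100000(✓)  100001(✓)  100010(✓)  100110(✓)  101000(✓)  101001(✓)  101011(✓)  101110(✓)  101111(✓)  110010(✓)  111010(✓)  111100(✓)  111101(✓)
size-2^1 implicants → -01011(✓)  -01110(✓)  -01111(✓)  0-0111  0-1110  00-111  001-11(✓)  00111-(✓)  01-110  0101-0(✓)  0101-1(✓)  01010-(✓)  01011-(✓)  1-0010  10-000(✓)  10-001(✓)  10-110  100-10  1000-0  10000-(✓)  101-11(✓)  1010-1  10100-(✓)  10111-(✓)  11-010  11110-
size-2^2 implicants → -01-11  -0111-  0101--  10-00-
Unchecked terms (primes): -01-11, -0111-, 0-0111, 0-1110, 00-111, 01-110, 0101--, 1-0010, 10-00-, 10-110, 100-10, 1000-0, 1010-1, 11-010, 11110-
Minterm coverage:
  m11 ⊆ -01-11 [E]
  m14 ⊆ -0111-,0-1110
  m15 ⊆ -01-11,-0111-,00-111
  m20 ⊆ 0101-- [E]
  m21 ⊆ 0101-- [E]
  m22 ⊆ 01-110,0101--
  m23 ⊆ 0-0111,0101--
  m30 ⊆ 0-1110,01-110
  m32 ⊆ 10-00-,1000-0
  m33 ⊆ 10-00- [E]
  m34 ⊆ 1-0010,100-10,1000-0
  m38 ⊆ 10-110,100-10
  m40 ⊆ 10-00- [E]
  m43 ⊆ -01-11,1010-1
  m47 ⊆ -01-11,-0111-
  m50 ⊆ 1-0010,11-010
  m58 ⊆ 11-010 [E]
  m60 ⊆ 11110- [E]
E = {-01-11, 0101--, 10-00-, 11-010, 11110-}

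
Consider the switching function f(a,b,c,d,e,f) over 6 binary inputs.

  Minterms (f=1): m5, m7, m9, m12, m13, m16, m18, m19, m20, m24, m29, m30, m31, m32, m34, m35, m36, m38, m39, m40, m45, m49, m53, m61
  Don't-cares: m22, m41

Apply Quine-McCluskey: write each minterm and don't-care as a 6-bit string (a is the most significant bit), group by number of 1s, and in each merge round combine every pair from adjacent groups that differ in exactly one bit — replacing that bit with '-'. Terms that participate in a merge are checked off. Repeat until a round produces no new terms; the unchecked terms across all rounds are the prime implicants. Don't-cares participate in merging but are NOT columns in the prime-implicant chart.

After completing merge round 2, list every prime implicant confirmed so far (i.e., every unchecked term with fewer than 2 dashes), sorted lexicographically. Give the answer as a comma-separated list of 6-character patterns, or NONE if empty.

-00111, 00-101, 0001-1, 00110-, 01-000, 01-110, 01001-, 0111-1, 01111-, 10-000, 10100-, 11-101, 110-01

size-2^0 implicants → 000101(✓)  000111(✓)  001001(✓)  001100(✓)  001101(✓)  010000(✓)  010010(✓)  010011(✓)  010100(✓)  010110(✓)  011000(✓)  011101(✓)  011110(✓)  011111(✓)  100000(✓)  100010(✓)  100011(✓)  100100(✓)  100110(✓)  100111(✓)  101000(✓)  101001(✓)  101101(✓)  110001(✓)  110101(✓)  111101(✓)
size-2^1 implicants → -00111  -01001(✓)  -01101(✓)  -11101(✓)  0-1101(✓)  00-101  0001-1  001-01(✓)  00110-  01-000  01-110  010-00(✓)  010-10(✓)  0100-0(✓)  01001-  0101-0(✓)  0111-1  01111-  1-1101(✓)  10-000  100-00(✓)  100-10(✓)  100-11(✓)  1000-0(✓)  10001-(✓)  1001-0(✓)  10011-(✓)  101-01(✓)  10100-  11-101  110-01
size-2^2 implicants → --1101  -01-01  010--0  100--0  100-1-
Unchecked terms (primes): --1101, -00111, -01-01, 00-101, 0001-1, 00110-, 01-000, 01-110, 010--0, 01001-, 0111-1, 01111-, 10-000, 100--0, 100-1-, 10100-, 11-101, 110-01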